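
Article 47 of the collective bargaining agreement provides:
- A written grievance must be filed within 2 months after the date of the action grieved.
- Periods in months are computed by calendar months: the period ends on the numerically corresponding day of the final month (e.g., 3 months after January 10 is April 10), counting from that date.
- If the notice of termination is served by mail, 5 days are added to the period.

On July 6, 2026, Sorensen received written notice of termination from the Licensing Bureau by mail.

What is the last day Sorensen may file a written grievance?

September 11, 2026

2 months after July 6, 2026 is September 6, 2026.
Service was by mail, adding 5 days: September 6, 2026 + 5 days = September 11, 2026.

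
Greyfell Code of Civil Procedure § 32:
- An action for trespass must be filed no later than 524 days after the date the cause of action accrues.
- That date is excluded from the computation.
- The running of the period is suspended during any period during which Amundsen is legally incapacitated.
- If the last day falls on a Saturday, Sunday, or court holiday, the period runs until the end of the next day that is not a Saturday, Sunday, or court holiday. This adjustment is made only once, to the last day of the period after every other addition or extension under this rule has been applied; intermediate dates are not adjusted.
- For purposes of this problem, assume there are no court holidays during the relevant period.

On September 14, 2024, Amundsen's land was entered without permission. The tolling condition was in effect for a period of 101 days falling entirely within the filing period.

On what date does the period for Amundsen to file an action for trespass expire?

June 1, 2026

524 days after September 14, 2024 is February 20, 2026.
Tolling adds 101 days: February 20, 2026 + 101 days = June 1, 2026.
June 1, 2026 is a Monday and not a court holiday, so no extension applies.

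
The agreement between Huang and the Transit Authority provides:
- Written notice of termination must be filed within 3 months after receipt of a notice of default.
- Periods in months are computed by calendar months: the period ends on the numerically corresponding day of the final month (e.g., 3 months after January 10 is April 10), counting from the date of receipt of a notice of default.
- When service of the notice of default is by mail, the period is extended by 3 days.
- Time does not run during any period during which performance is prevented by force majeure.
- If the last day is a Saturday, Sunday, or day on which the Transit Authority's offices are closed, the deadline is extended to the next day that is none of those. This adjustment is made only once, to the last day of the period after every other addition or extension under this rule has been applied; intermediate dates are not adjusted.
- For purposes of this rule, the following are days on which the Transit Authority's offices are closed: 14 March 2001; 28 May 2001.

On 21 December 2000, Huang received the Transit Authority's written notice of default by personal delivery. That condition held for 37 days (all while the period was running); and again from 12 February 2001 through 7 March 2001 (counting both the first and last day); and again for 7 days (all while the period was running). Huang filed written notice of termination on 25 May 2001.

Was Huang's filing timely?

3 months after 21 December 2000 is March 21, 2001.
Service was not by mail, so no mail extension applies.
Tolling adds 37 days: March 21, 2001 + 37 days = April 27, 2001.
From February 12, 2001 through March 7, 2001 inclusive is 24 days; tolling adds 24 days: April 27, 2001 + 24 days = May 21, 2001.
Tolling adds 7 days: May 21, 2001 + 7 days = May 28, 2001.
May 28, 2001 is a listed holiday. The next qualifying day is May 29, 2001.
The deadline is May 29, 2001; the filing on May 25, 2001 is on or before that date.

Yes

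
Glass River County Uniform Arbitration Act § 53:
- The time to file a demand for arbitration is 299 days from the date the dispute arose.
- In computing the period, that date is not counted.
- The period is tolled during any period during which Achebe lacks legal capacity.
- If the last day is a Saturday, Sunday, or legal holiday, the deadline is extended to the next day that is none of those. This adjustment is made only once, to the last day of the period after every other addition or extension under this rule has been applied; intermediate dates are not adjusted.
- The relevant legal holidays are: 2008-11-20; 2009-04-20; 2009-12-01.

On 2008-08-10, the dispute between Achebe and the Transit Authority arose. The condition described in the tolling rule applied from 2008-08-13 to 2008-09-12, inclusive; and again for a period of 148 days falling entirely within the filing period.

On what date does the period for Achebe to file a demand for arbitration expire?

December 2, 2009

299 days after 2008-08-10 is June 5, 2009.
From August 13, 2008 through September 12, 2008 inclusive is 31 days; tolling adds 31 days: June 5, 2009 + 31 days = July 6, 2009.
Tolling adds 148 days: July 6, 2009 + 148 days = December 1, 2009.
December 1, 2009 is a listed holiday. The next qualifying day is December 2, 2009.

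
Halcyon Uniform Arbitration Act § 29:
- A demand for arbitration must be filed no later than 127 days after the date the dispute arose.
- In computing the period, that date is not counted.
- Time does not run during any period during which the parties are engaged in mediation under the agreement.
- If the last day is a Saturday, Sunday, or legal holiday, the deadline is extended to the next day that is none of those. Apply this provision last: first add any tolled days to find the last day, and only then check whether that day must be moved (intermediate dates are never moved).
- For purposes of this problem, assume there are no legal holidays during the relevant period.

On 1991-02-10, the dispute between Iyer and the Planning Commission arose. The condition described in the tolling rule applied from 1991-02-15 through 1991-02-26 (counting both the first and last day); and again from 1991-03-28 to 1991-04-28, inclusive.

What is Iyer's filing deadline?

127 days after 1991-02-10 is June 17, 1991.
From February 15, 1991 through February 26, 1991 inclusive is 12 days; tolling adds 12 days: June 17, 1991 + 12 days = June 29, 1991.
From March 28, 1991 through April 28, 1991 inclusive is 32 days; tolling adds 32 days: June 29, 1991 + 32 days = July 31, 1991.
July 31, 1991 is a Wednesday and not a legal holiday, so no extension applies.

July 31, 1991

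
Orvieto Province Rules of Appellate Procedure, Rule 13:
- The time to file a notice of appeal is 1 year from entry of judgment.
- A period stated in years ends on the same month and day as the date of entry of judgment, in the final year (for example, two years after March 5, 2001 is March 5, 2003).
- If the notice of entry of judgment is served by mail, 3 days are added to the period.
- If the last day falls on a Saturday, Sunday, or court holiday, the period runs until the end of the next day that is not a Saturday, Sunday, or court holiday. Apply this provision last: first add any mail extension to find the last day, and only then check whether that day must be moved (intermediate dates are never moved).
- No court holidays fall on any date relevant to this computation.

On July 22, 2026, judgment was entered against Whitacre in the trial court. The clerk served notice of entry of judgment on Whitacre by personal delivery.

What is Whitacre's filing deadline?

1 year after July 22, 2026 is July 22, 2027.
Service was not by mail, so no mail extension applies.
July 22, 2027 is a Thursday and not a court holiday, so no extension applies.

July 22, 2027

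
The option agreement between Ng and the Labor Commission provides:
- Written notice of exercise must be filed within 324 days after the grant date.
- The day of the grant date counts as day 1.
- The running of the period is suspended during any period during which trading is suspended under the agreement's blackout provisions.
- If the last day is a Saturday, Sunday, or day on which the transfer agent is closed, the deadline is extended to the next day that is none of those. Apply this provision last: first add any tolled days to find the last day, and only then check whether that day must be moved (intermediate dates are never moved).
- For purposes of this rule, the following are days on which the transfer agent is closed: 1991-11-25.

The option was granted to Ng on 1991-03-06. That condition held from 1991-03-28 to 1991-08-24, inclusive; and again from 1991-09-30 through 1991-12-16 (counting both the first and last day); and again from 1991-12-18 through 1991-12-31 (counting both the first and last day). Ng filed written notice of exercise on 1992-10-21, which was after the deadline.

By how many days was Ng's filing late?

Counting 1991-03-06 as day 1, day 324 is January 23, 1992.
From March 28, 1991 through August 24, 1991 inclusive is 150 days; tolling adds 150 days: January 23, 1992 + 150 days = June 21, 1992.
From September 30, 1991 through December 16, 1991 inclusive is 78 days; tolling adds 78 days: June 21, 1992 + 78 days = September 7, 1992.
From December 18, 1991 through December 31, 1991 inclusive is 14 days; tolling adds 14 days: September 7, 1992 + 14 days = September 21, 1992.
September 21, 1992 is a Monday and not a day on which the transfer agent is closed, so no extension applies.
The deadline is September 21, 1992; from September 21, 1992 to October 21, 1992 is 30 days.

30 days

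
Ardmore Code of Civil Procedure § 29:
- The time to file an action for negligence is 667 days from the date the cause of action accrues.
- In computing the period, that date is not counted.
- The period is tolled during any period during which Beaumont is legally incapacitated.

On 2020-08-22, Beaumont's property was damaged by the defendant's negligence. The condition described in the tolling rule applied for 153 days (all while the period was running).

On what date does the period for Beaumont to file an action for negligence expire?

667 days after 2020-08-22 is June 20, 2022.
Tolling adds 153 days: June 20, 2022 + 153 days = November 20, 2022.

November 20, 2022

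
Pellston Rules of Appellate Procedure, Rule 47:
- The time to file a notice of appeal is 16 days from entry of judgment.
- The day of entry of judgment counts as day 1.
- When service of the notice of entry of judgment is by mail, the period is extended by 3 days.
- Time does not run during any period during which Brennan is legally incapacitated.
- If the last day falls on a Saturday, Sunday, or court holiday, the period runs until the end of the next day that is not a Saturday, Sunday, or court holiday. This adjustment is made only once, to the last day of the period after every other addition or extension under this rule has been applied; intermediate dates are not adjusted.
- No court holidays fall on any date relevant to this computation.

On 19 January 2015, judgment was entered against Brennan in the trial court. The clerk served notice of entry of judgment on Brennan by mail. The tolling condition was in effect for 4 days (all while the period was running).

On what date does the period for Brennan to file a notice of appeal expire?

Counting 19 January 2015 as day 1, day 16 is February 3, 2015.
Service was by mail, adding 3 days: February 3, 2015 + 3 days = February 6, 2015.
Tolling adds 4 days: February 6, 2015 + 4 days = February 10, 2015.
February 10, 2015 is a Tuesday and not a court holiday, so no extension applies.

February 10, 2015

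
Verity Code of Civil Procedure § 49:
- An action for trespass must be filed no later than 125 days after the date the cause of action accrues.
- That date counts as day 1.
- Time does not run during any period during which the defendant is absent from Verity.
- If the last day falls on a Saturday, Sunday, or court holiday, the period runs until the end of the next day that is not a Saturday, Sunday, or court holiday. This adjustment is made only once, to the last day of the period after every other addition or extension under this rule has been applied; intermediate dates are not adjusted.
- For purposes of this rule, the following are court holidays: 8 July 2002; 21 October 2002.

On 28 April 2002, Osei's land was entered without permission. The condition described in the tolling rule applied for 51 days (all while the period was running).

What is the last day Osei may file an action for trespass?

Counting 28 April 2002 as day 1, day 125 is August 30, 2002.
Tolling adds 51 days: August 30, 2002 + 51 days = October 20, 2002.
October 20, 2002 is Sunday; October 21, 2002 is a listed holiday. The next qualifying day is October 22, 2002.

October 22, 2002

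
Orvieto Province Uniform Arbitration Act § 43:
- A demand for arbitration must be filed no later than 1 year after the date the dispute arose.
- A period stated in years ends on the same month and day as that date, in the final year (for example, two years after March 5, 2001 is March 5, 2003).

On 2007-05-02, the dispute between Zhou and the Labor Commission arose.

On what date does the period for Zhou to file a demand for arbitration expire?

May 2, 2008

1 year after 2007-05-02 is May 2, 2008.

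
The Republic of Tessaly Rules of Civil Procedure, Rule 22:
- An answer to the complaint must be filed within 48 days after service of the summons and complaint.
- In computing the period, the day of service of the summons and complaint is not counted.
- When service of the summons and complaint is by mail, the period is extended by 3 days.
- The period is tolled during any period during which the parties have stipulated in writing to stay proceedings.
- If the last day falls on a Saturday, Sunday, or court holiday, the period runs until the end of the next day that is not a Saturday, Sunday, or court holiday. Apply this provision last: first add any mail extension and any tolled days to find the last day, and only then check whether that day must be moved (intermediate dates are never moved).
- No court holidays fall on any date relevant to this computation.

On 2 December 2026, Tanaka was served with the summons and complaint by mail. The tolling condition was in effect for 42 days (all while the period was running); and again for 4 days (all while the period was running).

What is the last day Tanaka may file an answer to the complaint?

48 days after 2 December 2026 is January 19, 2027.
Service was by mail, adding 3 days: January 19, 2027 + 3 days = January 22, 2027.
Tolling adds 42 days: January 22, 2027 + 42 days = March 5, 2027.
Tolling adds 4 days: March 5, 2027 + 4 days = March 9, 2027.
March 9, 2027 is a Tuesday and not a court holiday, so no extension applies.

March 9, 2027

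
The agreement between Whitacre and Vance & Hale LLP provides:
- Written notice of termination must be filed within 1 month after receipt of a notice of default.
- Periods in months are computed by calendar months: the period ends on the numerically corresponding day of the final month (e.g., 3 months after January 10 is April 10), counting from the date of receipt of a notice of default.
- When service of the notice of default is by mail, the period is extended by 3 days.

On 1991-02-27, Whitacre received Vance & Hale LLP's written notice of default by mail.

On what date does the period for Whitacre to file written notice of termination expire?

1 month after 1991-02-27 is March 27, 1991.
Service was by mail, adding 3 days: March 27, 1991 + 3 days = March 30, 1991.

March 30, 1991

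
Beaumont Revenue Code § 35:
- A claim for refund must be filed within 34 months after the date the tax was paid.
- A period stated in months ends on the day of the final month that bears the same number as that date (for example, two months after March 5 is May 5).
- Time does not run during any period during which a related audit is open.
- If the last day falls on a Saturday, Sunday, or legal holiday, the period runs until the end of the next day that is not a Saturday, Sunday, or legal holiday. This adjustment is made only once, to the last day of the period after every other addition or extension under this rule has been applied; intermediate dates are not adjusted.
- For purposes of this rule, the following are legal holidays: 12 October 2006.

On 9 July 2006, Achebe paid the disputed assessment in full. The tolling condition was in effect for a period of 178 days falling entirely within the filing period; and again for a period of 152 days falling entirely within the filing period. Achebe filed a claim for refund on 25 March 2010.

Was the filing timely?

Yes

34 months after 9 July 2006 is May 9, 2009.
Tolling adds 178 days: May 9, 2009 + 178 days = November 3, 2009.
Tolling adds 152 days: November 3, 2009 + 152 days = April 4, 2010.
April 4, 2010 is Sunday. The next qualifying day is April 5, 2010.
The deadline is April 5, 2010; the filing on March 25, 2010 is on or before that date.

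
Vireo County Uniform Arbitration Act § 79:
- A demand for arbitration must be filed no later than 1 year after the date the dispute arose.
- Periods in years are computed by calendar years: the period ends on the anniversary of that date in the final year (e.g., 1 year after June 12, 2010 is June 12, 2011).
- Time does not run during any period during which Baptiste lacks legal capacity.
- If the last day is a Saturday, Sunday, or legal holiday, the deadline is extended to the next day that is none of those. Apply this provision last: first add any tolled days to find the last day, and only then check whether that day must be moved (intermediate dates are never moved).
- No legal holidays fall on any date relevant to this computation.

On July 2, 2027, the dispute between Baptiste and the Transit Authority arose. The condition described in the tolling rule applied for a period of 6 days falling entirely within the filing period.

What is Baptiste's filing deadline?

July 10, 2028

1 year after July 2, 2027 is July 2, 2028.
Tolling adds 6 days: July 2, 2028 + 6 days = July 8, 2028.
July 8, 2028 is Saturday; July 9, 2028 is Sunday. The next qualifying day is July 10, 2028.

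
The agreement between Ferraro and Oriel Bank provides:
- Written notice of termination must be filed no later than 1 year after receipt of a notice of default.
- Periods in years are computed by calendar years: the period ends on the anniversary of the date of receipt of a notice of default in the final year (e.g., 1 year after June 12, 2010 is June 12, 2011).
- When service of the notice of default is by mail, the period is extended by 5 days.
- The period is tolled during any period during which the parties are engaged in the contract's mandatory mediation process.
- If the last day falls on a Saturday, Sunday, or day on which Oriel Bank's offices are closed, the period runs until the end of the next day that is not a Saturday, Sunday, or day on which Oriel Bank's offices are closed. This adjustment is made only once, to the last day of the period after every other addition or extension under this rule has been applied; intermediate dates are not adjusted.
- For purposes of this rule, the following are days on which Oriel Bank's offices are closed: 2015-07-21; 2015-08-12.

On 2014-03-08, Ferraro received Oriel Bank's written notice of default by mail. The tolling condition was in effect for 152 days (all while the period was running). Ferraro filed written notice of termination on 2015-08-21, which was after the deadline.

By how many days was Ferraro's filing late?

8 days

1 year after 2014-03-08 is March 8, 2015.
Service was by mail, adding 5 days: March 8, 2015 + 5 days = March 13, 2015.
Tolling adds 152 days: March 13, 2015 + 152 days = August 12, 2015.
August 12, 2015 is a listed holiday. The next qualifying day is August 13, 2015.
The deadline is August 13, 2015; from August 13, 2015 to August 21, 2015 is 8 days.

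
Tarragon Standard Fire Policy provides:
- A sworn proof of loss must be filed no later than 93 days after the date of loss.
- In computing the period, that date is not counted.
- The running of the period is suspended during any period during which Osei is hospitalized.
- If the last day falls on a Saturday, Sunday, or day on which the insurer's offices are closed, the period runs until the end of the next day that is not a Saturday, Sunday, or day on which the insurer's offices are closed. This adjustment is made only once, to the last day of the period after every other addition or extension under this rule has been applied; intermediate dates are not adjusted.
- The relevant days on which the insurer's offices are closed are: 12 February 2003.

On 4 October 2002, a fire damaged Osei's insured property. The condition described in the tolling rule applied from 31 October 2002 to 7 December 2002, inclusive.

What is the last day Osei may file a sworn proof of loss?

February 13, 2003

93 days after 4 October 2002 is January 5, 2003.
From October 31, 2002 through December 7, 2002 inclusive is 38 days; tolling adds 38 days: January 5, 2003 + 38 days = February 12, 2003.
February 12, 2003 is a listed holiday. The next qualifying day is February 13, 2003.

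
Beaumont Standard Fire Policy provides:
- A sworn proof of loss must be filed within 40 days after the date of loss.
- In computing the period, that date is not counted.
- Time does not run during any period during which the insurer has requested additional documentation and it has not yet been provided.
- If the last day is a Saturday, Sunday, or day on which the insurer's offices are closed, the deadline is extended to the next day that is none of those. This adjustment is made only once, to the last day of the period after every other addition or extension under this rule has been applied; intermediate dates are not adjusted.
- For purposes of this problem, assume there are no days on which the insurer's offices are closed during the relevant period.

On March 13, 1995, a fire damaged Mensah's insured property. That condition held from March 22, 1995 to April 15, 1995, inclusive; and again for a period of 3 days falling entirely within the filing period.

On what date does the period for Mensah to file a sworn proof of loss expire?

40 days after March 13, 1995 is April 22, 1995.
From March 22, 1995 through April 15, 1995 inclusive is 25 days; tolling adds 25 days: April 22, 1995 + 25 days = May 17, 1995.
Tolling adds 3 days: May 17, 1995 + 3 days = May 20, 1995.
May 20, 1995 is Saturday; May 21, 1995 is Sunday. The next qualifying day is May 22, 1995.

May 22, 1995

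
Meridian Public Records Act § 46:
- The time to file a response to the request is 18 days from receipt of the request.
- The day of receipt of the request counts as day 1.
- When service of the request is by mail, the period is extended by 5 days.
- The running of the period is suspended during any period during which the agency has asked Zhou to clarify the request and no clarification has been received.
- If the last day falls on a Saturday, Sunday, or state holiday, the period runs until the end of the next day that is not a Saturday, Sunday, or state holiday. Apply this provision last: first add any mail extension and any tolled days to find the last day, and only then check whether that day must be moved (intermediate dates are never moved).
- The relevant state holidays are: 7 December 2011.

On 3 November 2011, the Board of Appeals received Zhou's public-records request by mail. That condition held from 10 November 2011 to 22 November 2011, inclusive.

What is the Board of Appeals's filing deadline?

Counting 3 November 2011 as day 1, day 18 is November 20, 2011.
Service was by mail, adding 5 days: November 20, 2011 + 5 days = November 25, 2011.
From November 10, 2011 through November 22, 2011 inclusive is 13 days; tolling adds 13 days: November 25, 2011 + 13 days = December 8, 2011.
December 8, 2011 is a Thursday and not a state holiday, so no extension applies.

December 8, 2011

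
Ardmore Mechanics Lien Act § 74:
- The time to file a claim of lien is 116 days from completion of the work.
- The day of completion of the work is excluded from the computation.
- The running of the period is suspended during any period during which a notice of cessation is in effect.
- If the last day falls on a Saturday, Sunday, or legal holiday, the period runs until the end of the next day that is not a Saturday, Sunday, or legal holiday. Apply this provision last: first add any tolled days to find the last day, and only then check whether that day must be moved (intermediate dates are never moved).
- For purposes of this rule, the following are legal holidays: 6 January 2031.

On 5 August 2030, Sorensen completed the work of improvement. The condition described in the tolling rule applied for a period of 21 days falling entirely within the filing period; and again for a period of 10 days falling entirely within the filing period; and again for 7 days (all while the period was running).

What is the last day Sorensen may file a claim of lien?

116 days after 5 August 2030 is November 29, 2030.
Tolling adds 21 days: November 29, 2030 + 21 days = December 20, 2030.
Tolling adds 10 days: December 20, 2030 + 10 days = December 30, 2030.
Tolling adds 7 days: December 30, 2030 + 7 days = January 6, 2031.
January 6, 2031 is a listed holiday. The next qualifying day is January 7, 2031.

January 7, 2031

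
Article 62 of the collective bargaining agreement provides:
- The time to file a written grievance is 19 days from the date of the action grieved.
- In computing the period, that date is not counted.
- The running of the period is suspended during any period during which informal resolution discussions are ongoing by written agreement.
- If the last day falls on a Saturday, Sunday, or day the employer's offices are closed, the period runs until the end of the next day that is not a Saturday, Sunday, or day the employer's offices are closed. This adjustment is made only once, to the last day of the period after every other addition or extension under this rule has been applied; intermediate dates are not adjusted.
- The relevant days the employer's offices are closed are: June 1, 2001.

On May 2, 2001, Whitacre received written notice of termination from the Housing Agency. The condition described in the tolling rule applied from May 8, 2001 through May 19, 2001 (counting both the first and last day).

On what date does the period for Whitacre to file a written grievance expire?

June 4, 2001

19 days after May 2, 2001 is May 21, 2001.
From May 8, 2001 through May 19, 2001 inclusive is 12 days; tolling adds 12 days: May 21, 2001 + 12 days = June 2, 2001.
June 2, 2001 is Saturday; June 3, 2001 is Sunday. The next qualifying day is June 4, 2001.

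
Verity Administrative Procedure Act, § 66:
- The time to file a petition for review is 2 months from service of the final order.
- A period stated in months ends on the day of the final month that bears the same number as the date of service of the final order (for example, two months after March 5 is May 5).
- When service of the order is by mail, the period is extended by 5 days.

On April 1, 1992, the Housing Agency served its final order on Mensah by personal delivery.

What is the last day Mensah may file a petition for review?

2 months after April 1, 1992 is June 1, 1992.
Service was not by mail, so no mail extension applies.

June 1, 1992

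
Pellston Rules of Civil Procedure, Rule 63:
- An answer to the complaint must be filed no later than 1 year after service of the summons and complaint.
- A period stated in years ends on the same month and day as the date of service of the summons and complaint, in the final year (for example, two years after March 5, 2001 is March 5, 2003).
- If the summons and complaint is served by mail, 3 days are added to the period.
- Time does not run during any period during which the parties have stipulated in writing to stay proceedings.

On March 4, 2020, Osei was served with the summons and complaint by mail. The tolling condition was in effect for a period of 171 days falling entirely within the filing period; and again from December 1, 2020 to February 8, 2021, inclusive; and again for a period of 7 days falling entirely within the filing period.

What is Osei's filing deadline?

1 year after March 4, 2020 is March 4, 2021.
Service was by mail, adding 3 days: March 4, 2021 + 3 days = March 7, 2021.
Tolling adds 171 days: March 7, 2021 + 171 days = August 25, 2021.
From December 1, 2020 through February 8, 2021 inclusive is 70 days; tolling adds 70 days: August 25, 2021 + 70 days = November 3, 2021.
Tolling adds 7 days: November 3, 2021 + 7 days = November 10, 2021.

November 10, 2021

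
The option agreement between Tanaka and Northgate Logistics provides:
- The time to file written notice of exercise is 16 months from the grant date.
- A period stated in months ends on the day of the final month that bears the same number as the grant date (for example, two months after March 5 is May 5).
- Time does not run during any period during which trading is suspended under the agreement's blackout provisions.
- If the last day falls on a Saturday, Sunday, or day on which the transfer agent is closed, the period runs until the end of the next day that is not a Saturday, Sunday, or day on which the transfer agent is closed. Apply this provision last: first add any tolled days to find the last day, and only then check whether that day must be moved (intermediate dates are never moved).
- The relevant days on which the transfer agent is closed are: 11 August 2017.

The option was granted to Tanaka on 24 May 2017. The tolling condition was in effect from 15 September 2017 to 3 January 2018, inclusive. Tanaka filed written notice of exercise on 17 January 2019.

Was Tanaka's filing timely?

No

16 months after 24 May 2017 is September 24, 2018.
From September 15, 2017 through January 3, 2018 inclusive is 111 days; tolling adds 111 days: September 24, 2018 + 111 days = January 13, 2019.
January 13, 2019 is Sunday. The next qualifying day is January 14, 2019.
The deadline is January 14, 2019; the filing on January 17, 2019 is after that date.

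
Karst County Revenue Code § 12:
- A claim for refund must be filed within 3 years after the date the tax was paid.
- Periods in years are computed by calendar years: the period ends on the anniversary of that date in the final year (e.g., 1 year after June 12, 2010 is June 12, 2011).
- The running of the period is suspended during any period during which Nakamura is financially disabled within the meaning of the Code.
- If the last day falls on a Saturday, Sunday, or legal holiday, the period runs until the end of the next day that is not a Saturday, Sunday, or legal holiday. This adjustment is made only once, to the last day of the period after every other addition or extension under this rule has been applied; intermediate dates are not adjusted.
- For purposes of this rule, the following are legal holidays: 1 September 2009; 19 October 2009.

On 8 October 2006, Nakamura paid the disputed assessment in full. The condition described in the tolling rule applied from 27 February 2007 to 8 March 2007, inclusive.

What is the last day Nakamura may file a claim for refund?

October 20, 2009

3 years after 8 October 2006 is October 8, 2009.
From February 27, 2007 through March 8, 2007 inclusive is 10 days; tolling adds 10 days: October 8, 2009 + 10 days = October 18, 2009.
October 18, 2009 is Sunday; October 19, 2009 is a listed holiday. The next qualifying day is October 20, 2009.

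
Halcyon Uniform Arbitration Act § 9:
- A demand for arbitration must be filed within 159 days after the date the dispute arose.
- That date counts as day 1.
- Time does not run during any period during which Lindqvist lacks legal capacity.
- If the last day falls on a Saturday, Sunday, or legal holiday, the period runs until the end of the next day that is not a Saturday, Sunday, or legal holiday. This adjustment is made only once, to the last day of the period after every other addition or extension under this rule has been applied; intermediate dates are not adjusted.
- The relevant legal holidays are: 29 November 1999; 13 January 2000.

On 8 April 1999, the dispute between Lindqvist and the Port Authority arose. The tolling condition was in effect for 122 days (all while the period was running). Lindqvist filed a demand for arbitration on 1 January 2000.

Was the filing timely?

Yes

Counting 8 April 1999 as day 1, day 159 is September 13, 1999.
Tolling adds 122 days: September 13, 1999 + 122 days = January 13, 2000.
January 13, 2000 is a listed holiday. The next qualifying day is January 14, 2000.
The deadline is January 14, 2000; the filing on January 1, 2000 is on or before that date.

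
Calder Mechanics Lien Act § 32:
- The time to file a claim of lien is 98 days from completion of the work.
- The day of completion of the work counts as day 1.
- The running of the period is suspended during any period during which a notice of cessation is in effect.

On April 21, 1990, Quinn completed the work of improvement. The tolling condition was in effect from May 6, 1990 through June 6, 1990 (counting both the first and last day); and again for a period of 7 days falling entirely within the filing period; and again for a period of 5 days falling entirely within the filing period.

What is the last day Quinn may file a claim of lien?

September 9, 1990

Counting April 21, 1990 as day 1, day 98 is July 27, 1990.
From May 6, 1990 through June 6, 1990 inclusive is 32 days; tolling adds 32 days: July 27, 1990 + 32 days = August 28, 1990.
Tolling adds 7 days: August 28, 1990 + 7 days = September 4, 1990.
Tolling adds 5 days: September 4, 1990 + 5 days = September 9, 1990.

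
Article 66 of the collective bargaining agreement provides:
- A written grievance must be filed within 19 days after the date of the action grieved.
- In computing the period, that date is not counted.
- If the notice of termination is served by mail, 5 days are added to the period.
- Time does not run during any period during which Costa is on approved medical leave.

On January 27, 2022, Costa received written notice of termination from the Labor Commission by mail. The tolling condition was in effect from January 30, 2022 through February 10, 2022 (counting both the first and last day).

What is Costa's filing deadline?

March 4, 2022

19 days after January 27, 2022 is February 15, 2022.
Service was by mail, adding 5 days: February 15, 2022 + 5 days = February 20, 2022.
From January 30, 2022 through February 10, 2022 inclusive is 12 days; tolling adds 12 days: February 20, 2022 + 12 days = March 4, 2022.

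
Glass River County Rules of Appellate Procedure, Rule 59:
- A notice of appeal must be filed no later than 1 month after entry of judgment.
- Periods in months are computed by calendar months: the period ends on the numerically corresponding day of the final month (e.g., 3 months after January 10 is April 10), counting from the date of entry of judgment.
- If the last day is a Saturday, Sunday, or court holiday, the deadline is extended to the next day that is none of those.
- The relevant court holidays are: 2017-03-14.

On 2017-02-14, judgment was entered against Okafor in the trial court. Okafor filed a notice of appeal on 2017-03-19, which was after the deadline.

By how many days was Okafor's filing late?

4 days

1 month after 2017-02-14 is March 14, 2017.
March 14, 2017 is a listed holiday. The next qualifying day is March 15, 2017.
The deadline is March 15, 2017; from March 15, 2017 to March 19, 2017 is 4 days.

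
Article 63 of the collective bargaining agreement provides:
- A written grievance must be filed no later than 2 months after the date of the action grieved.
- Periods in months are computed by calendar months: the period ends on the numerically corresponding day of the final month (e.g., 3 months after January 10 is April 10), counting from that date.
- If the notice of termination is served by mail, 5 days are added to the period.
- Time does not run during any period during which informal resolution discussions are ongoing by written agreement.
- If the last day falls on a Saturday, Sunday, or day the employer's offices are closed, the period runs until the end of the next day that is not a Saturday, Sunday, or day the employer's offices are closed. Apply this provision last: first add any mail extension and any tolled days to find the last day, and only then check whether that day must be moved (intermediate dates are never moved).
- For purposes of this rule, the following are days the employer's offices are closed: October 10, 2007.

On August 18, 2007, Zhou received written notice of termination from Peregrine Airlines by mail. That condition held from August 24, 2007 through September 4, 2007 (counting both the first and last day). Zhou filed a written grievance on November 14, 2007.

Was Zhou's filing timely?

2 months after August 18, 2007 is October 18, 2007.
Service was by mail, adding 5 days: October 18, 2007 + 5 days = October 23, 2007.
From August 24, 2007 through September 4, 2007 inclusive is 12 days; tolling adds 12 days: October 23, 2007 + 12 days = November 4, 2007.
November 4, 2007 is Sunday. The next qualifying day is November 5, 2007.
The deadline is November 5, 2007; the filing on November 14, 2007 is after that date.

No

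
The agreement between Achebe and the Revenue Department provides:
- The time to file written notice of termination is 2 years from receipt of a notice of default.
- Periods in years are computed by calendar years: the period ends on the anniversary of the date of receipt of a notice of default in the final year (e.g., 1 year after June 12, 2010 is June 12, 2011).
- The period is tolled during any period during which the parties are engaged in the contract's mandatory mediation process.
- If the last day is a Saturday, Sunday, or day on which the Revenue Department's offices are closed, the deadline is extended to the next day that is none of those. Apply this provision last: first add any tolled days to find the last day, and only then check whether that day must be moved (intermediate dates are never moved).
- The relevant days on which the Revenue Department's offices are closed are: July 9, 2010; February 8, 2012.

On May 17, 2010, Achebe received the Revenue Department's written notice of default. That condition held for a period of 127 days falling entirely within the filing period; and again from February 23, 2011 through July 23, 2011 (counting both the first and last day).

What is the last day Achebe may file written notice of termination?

2 years after May 17, 2010 is May 17, 2012.
Tolling adds 127 days: May 17, 2012 + 127 days = September 21, 2012.
From February 23, 2011 through July 23, 2011 inclusive is 151 days; tolling adds 151 days: September 21, 2012 + 151 days = February 19, 2013.
February 19, 2013 is a Tuesday and not a day on which the Revenue Department's offices are closed, so no extension applies.

February 19, 2013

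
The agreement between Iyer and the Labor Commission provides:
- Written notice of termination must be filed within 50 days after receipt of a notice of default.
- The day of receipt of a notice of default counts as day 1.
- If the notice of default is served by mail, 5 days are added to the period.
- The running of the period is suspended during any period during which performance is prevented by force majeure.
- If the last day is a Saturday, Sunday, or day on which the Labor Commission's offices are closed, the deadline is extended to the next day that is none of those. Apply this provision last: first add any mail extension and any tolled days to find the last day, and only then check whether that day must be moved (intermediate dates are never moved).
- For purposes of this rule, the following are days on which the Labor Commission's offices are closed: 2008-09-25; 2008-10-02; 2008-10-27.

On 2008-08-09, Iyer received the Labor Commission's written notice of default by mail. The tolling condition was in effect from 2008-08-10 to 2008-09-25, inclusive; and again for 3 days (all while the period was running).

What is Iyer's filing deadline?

Counting 2008-08-09 as day 1, day 50 is September 27, 2008.
Service was by mail, adding 5 days: September 27, 2008 + 5 days = October 2, 2008.
From August 10, 2008 through September 25, 2008 inclusive is 47 days; tolling adds 47 days: October 2, 2008 + 47 days = November 18, 2008.
Tolling adds 3 days: November 18, 2008 + 3 days = November 21, 2008.
November 21, 2008 is a Friday and not a day on which the Labor Commission's offices are closed, so no extension applies.

November 21, 2008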